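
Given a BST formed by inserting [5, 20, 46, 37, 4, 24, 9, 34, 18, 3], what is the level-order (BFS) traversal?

Tree insertion order: [5, 20, 46, 37, 4, 24, 9, 34, 18, 3]
Tree (level-order array): [5, 4, 20, 3, None, 9, 46, None, None, None, 18, 37, None, None, None, 24, None, None, 34]
BFS from the root, enqueuing left then right child of each popped node:
  queue [5] -> pop 5, enqueue [4, 20], visited so far: [5]
  queue [4, 20] -> pop 4, enqueue [3], visited so far: [5, 4]
  queue [20, 3] -> pop 20, enqueue [9, 46], visited so far: [5, 4, 20]
  queue [3, 9, 46] -> pop 3, enqueue [none], visited so far: [5, 4, 20, 3]
  queue [9, 46] -> pop 9, enqueue [18], visited so far: [5, 4, 20, 3, 9]
  queue [46, 18] -> pop 46, enqueue [37], visited so far: [5, 4, 20, 3, 9, 46]
  queue [18, 37] -> pop 18, enqueue [none], visited so far: [5, 4, 20, 3, 9, 46, 18]
  queue [37] -> pop 37, enqueue [24], visited so far: [5, 4, 20, 3, 9, 46, 18, 37]
  queue [24] -> pop 24, enqueue [34], visited so far: [5, 4, 20, 3, 9, 46, 18, 37, 24]
  queue [34] -> pop 34, enqueue [none], visited so far: [5, 4, 20, 3, 9, 46, 18, 37, 24, 34]
Result: [5, 4, 20, 3, 9, 46, 18, 37, 24, 34]


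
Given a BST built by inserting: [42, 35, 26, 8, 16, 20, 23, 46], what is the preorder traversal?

Tree insertion order: [42, 35, 26, 8, 16, 20, 23, 46]
Tree (level-order array): [42, 35, 46, 26, None, None, None, 8, None, None, 16, None, 20, None, 23]
Preorder traversal: [42, 35, 26, 8, 16, 20, 23, 46]


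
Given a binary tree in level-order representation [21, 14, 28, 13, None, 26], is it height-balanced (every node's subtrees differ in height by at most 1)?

Tree (level-order array): [21, 14, 28, 13, None, 26]
Definition: a tree is height-balanced if, at every node, |h(left) - h(right)| <= 1 (empty subtree has height -1).
Bottom-up per-node check:
  node 13: h_left=-1, h_right=-1, diff=0 [OK], height=0
  node 14: h_left=0, h_right=-1, diff=1 [OK], height=1
  node 26: h_left=-1, h_right=-1, diff=0 [OK], height=0
  node 28: h_left=0, h_right=-1, diff=1 [OK], height=1
  node 21: h_left=1, h_right=1, diff=0 [OK], height=2
All nodes satisfy the balance condition.
Result: Balanced


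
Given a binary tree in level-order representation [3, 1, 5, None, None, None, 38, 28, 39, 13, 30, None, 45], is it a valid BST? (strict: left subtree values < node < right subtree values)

Level-order array: [3, 1, 5, None, None, None, 38, 28, 39, 13, 30, None, 45]
Validate using subtree bounds (lo, hi): at each node, require lo < value < hi,
then recurse left with hi=value and right with lo=value.
Preorder trace (stopping at first violation):
  at node 3 with bounds (-inf, +inf): OK
  at node 1 with bounds (-inf, 3): OK
  at node 5 with bounds (3, +inf): OK
  at node 38 with bounds (5, +inf): OK
  at node 28 with bounds (5, 38): OK
  at node 13 with bounds (5, 28): OK
  at node 30 with bounds (28, 38): OK
  at node 39 with bounds (38, +inf): OK
  at node 45 with bounds (39, +inf): OK
No violation found at any node.
Result: Valid BST


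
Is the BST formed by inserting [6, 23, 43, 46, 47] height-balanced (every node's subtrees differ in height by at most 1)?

Tree (level-order array): [6, None, 23, None, 43, None, 46, None, 47]
Definition: a tree is height-balanced if, at every node, |h(left) - h(right)| <= 1 (empty subtree has height -1).
Bottom-up per-node check:
  node 47: h_left=-1, h_right=-1, diff=0 [OK], height=0
  node 46: h_left=-1, h_right=0, diff=1 [OK], height=1
  node 43: h_left=-1, h_right=1, diff=2 [FAIL (|-1-1|=2 > 1)], height=2
  node 23: h_left=-1, h_right=2, diff=3 [FAIL (|-1-2|=3 > 1)], height=3
  node 6: h_left=-1, h_right=3, diff=4 [FAIL (|-1-3|=4 > 1)], height=4
Node 43 violates the condition: |-1 - 1| = 2 > 1.
Result: Not balanced


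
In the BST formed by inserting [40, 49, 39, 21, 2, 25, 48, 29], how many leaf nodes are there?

Tree built from: [40, 49, 39, 21, 2, 25, 48, 29]
Tree (level-order array): [40, 39, 49, 21, None, 48, None, 2, 25, None, None, None, None, None, 29]
Rule: A leaf has 0 children.
Per-node child counts:
  node 40: 2 child(ren)
  node 39: 1 child(ren)
  node 21: 2 child(ren)
  node 2: 0 child(ren)
  node 25: 1 child(ren)
  node 29: 0 child(ren)
  node 49: 1 child(ren)
  node 48: 0 child(ren)
Matching nodes: [2, 29, 48]
Count of leaf nodes: 3


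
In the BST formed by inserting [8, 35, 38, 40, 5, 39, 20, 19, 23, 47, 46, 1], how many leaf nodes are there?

Tree built from: [8, 35, 38, 40, 5, 39, 20, 19, 23, 47, 46, 1]
Tree (level-order array): [8, 5, 35, 1, None, 20, 38, None, None, 19, 23, None, 40, None, None, None, None, 39, 47, None, None, 46]
Rule: A leaf has 0 children.
Per-node child counts:
  node 8: 2 child(ren)
  node 5: 1 child(ren)
  node 1: 0 child(ren)
  node 35: 2 child(ren)
  node 20: 2 child(ren)
  node 19: 0 child(ren)
  node 23: 0 child(ren)
  node 38: 1 child(ren)
  node 40: 2 child(ren)
  node 39: 0 child(ren)
  node 47: 1 child(ren)
  node 46: 0 child(ren)
Matching nodes: [1, 19, 23, 39, 46]
Count of leaf nodes: 5


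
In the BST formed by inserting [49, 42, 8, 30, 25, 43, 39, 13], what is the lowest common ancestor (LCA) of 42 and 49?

Tree insertion order: [49, 42, 8, 30, 25, 43, 39, 13]
Tree (level-order array): [49, 42, None, 8, 43, None, 30, None, None, 25, 39, 13]
In a BST, the LCA of p=42, q=49 is the first node v on the
root-to-leaf path with p <= v <= q (go left if both < v, right if both > v).
Walk from root:
  at 49: 42 <= 49 <= 49, this is the LCA
LCA = 49


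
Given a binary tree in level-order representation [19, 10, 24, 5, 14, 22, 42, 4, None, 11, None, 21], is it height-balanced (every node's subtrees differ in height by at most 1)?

Tree (level-order array): [19, 10, 24, 5, 14, 22, 42, 4, None, 11, None, 21]
Definition: a tree is height-balanced if, at every node, |h(left) - h(right)| <= 1 (empty subtree has height -1).
Bottom-up per-node check:
  node 4: h_left=-1, h_right=-1, diff=0 [OK], height=0
  node 5: h_left=0, h_right=-1, diff=1 [OK], height=1
  node 11: h_left=-1, h_right=-1, diff=0 [OK], height=0
  node 14: h_left=0, h_right=-1, diff=1 [OK], height=1
  node 10: h_left=1, h_right=1, diff=0 [OK], height=2
  node 21: h_left=-1, h_right=-1, diff=0 [OK], height=0
  node 22: h_left=0, h_right=-1, diff=1 [OK], height=1
  node 42: h_left=-1, h_right=-1, diff=0 [OK], height=0
  node 24: h_left=1, h_right=0, diff=1 [OK], height=2
  node 19: h_left=2, h_right=2, diff=0 [OK], height=3
All nodes satisfy the balance condition.
Result: Balanced


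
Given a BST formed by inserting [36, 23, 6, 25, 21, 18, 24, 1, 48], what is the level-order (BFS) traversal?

Tree insertion order: [36, 23, 6, 25, 21, 18, 24, 1, 48]
Tree (level-order array): [36, 23, 48, 6, 25, None, None, 1, 21, 24, None, None, None, 18]
BFS from the root, enqueuing left then right child of each popped node:
  queue [36] -> pop 36, enqueue [23, 48], visited so far: [36]
  queue [23, 48] -> pop 23, enqueue [6, 25], visited so far: [36, 23]
  queue [48, 6, 25] -> pop 48, enqueue [none], visited so far: [36, 23, 48]
  queue [6, 25] -> pop 6, enqueue [1, 21], visited so far: [36, 23, 48, 6]
  queue [25, 1, 21] -> pop 25, enqueue [24], visited so far: [36, 23, 48, 6, 25]
  queue [1, 21, 24] -> pop 1, enqueue [none], visited so far: [36, 23, 48, 6, 25, 1]
  queue [21, 24] -> pop 21, enqueue [18], visited so far: [36, 23, 48, 6, 25, 1, 21]
  queue [24, 18] -> pop 24, enqueue [none], visited so far: [36, 23, 48, 6, 25, 1, 21, 24]
  queue [18] -> pop 18, enqueue [none], visited so far: [36, 23, 48, 6, 25, 1, 21, 24, 18]
Result: [36, 23, 48, 6, 25, 1, 21, 24, 18]


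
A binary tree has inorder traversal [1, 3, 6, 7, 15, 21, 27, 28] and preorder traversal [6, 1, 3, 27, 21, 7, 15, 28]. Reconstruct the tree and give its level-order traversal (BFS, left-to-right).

Inorder:  [1, 3, 6, 7, 15, 21, 27, 28]
Preorder: [6, 1, 3, 27, 21, 7, 15, 28]
Algorithm: preorder visits root first, so consume preorder in order;
for each root, split the current inorder slice at that value into
left-subtree inorder and right-subtree inorder, then recurse.
Recursive splits:
  root=6; inorder splits into left=[1, 3], right=[7, 15, 21, 27, 28]
  root=1; inorder splits into left=[], right=[3]
  root=3; inorder splits into left=[], right=[]
  root=27; inorder splits into left=[7, 15, 21], right=[28]
  root=21; inorder splits into left=[7, 15], right=[]
  root=7; inorder splits into left=[], right=[15]
  root=15; inorder splits into left=[], right=[]
  root=28; inorder splits into left=[], right=[]
Reconstructed level-order: [6, 1, 27, 3, 21, 28, 7, 15]


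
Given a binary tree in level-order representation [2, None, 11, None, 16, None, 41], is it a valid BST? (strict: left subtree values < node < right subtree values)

Level-order array: [2, None, 11, None, 16, None, 41]
Validate using subtree bounds (lo, hi): at each node, require lo < value < hi,
then recurse left with hi=value and right with lo=value.
Preorder trace (stopping at first violation):
  at node 2 with bounds (-inf, +inf): OK
  at node 11 with bounds (2, +inf): OK
  at node 16 with bounds (11, +inf): OK
  at node 41 with bounds (16, +inf): OK
No violation found at any node.
Result: Valid BST


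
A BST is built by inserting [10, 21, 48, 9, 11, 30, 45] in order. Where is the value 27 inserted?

Starting tree (level order): [10, 9, 21, None, None, 11, 48, None, None, 30, None, None, 45]
Insertion path: 10 -> 21 -> 48 -> 30
Result: insert 27 as left child of 30
Final tree (level order): [10, 9, 21, None, None, 11, 48, None, None, 30, None, 27, 45]


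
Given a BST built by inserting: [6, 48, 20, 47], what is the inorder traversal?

Tree insertion order: [6, 48, 20, 47]
Tree (level-order array): [6, None, 48, 20, None, None, 47]
Inorder traversal: [6, 20, 47, 48]


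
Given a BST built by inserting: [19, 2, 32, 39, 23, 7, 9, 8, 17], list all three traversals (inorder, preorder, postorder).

Tree insertion order: [19, 2, 32, 39, 23, 7, 9, 8, 17]
Tree (level-order array): [19, 2, 32, None, 7, 23, 39, None, 9, None, None, None, None, 8, 17]
Inorder (L, root, R): [2, 7, 8, 9, 17, 19, 23, 32, 39]
Preorder (root, L, R): [19, 2, 7, 9, 8, 17, 32, 23, 39]
Postorder (L, R, root): [8, 17, 9, 7, 2, 23, 39, 32, 19]


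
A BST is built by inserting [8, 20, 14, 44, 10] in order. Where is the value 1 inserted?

Starting tree (level order): [8, None, 20, 14, 44, 10]
Insertion path: 8
Result: insert 1 as left child of 8
Final tree (level order): [8, 1, 20, None, None, 14, 44, 10]


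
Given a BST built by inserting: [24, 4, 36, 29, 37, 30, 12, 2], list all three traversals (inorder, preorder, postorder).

Tree insertion order: [24, 4, 36, 29, 37, 30, 12, 2]
Tree (level-order array): [24, 4, 36, 2, 12, 29, 37, None, None, None, None, None, 30]
Inorder (L, root, R): [2, 4, 12, 24, 29, 30, 36, 37]
Preorder (root, L, R): [24, 4, 2, 12, 36, 29, 30, 37]
Postorder (L, R, root): [2, 12, 4, 30, 29, 37, 36, 24]


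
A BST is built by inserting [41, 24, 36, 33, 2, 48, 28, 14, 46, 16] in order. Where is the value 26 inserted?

Starting tree (level order): [41, 24, 48, 2, 36, 46, None, None, 14, 33, None, None, None, None, 16, 28]
Insertion path: 41 -> 24 -> 36 -> 33 -> 28
Result: insert 26 as left child of 28
Final tree (level order): [41, 24, 48, 2, 36, 46, None, None, 14, 33, None, None, None, None, 16, 28, None, None, None, 26]


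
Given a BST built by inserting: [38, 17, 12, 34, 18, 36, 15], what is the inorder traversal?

Tree insertion order: [38, 17, 12, 34, 18, 36, 15]
Tree (level-order array): [38, 17, None, 12, 34, None, 15, 18, 36]
Inorder traversal: [12, 15, 17, 18, 34, 36, 38]


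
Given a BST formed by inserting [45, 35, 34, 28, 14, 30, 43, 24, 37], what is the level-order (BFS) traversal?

Tree insertion order: [45, 35, 34, 28, 14, 30, 43, 24, 37]
Tree (level-order array): [45, 35, None, 34, 43, 28, None, 37, None, 14, 30, None, None, None, 24]
BFS from the root, enqueuing left then right child of each popped node:
  queue [45] -> pop 45, enqueue [35], visited so far: [45]
  queue [35] -> pop 35, enqueue [34, 43], visited so far: [45, 35]
  queue [34, 43] -> pop 34, enqueue [28], visited so far: [45, 35, 34]
  queue [43, 28] -> pop 43, enqueue [37], visited so far: [45, 35, 34, 43]
  queue [28, 37] -> pop 28, enqueue [14, 30], visited so far: [45, 35, 34, 43, 28]
  queue [37, 14, 30] -> pop 37, enqueue [none], visited so far: [45, 35, 34, 43, 28, 37]
  queue [14, 30] -> pop 14, enqueue [24], visited so far: [45, 35, 34, 43, 28, 37, 14]
  queue [30, 24] -> pop 30, enqueue [none], visited so far: [45, 35, 34, 43, 28, 37, 14, 30]
  queue [24] -> pop 24, enqueue [none], visited so far: [45, 35, 34, 43, 28, 37, 14, 30, 24]
Result: [45, 35, 34, 43, 28, 37, 14, 30, 24]


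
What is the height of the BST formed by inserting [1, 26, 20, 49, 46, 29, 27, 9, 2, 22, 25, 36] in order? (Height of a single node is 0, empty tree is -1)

Insertion order: [1, 26, 20, 49, 46, 29, 27, 9, 2, 22, 25, 36]
Tree (level-order array): [1, None, 26, 20, 49, 9, 22, 46, None, 2, None, None, 25, 29, None, None, None, None, None, 27, 36]
Compute height bottom-up (empty subtree = -1):
  height(2) = 1 + max(-1, -1) = 0
  height(9) = 1 + max(0, -1) = 1
  height(25) = 1 + max(-1, -1) = 0
  height(22) = 1 + max(-1, 0) = 1
  height(20) = 1 + max(1, 1) = 2
  height(27) = 1 + max(-1, -1) = 0
  height(36) = 1 + max(-1, -1) = 0
  height(29) = 1 + max(0, 0) = 1
  height(46) = 1 + max(1, -1) = 2
  height(49) = 1 + max(2, -1) = 3
  height(26) = 1 + max(2, 3) = 4
  height(1) = 1 + max(-1, 4) = 5
Height = 5


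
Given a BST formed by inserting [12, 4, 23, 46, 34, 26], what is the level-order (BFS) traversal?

Tree insertion order: [12, 4, 23, 46, 34, 26]
Tree (level-order array): [12, 4, 23, None, None, None, 46, 34, None, 26]
BFS from the root, enqueuing left then right child of each popped node:
  queue [12] -> pop 12, enqueue [4, 23], visited so far: [12]
  queue [4, 23] -> pop 4, enqueue [none], visited so far: [12, 4]
  queue [23] -> pop 23, enqueue [46], visited so far: [12, 4, 23]
  queue [46] -> pop 46, enqueue [34], visited so far: [12, 4, 23, 46]
  queue [34] -> pop 34, enqueue [26], visited so far: [12, 4, 23, 46, 34]
  queue [26] -> pop 26, enqueue [none], visited so far: [12, 4, 23, 46, 34, 26]
Result: [12, 4, 23, 46, 34, 26]


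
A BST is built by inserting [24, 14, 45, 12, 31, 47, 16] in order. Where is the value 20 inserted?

Starting tree (level order): [24, 14, 45, 12, 16, 31, 47]
Insertion path: 24 -> 14 -> 16
Result: insert 20 as right child of 16
Final tree (level order): [24, 14, 45, 12, 16, 31, 47, None, None, None, 20]


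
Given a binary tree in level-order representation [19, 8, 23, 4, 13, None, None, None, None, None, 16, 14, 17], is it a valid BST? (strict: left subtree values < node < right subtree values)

Level-order array: [19, 8, 23, 4, 13, None, None, None, None, None, 16, 14, 17]
Validate using subtree bounds (lo, hi): at each node, require lo < value < hi,
then recurse left with hi=value and right with lo=value.
Preorder trace (stopping at first violation):
  at node 19 with bounds (-inf, +inf): OK
  at node 8 with bounds (-inf, 19): OK
  at node 4 with bounds (-inf, 8): OK
  at node 13 with bounds (8, 19): OK
  at node 16 with bounds (13, 19): OK
  at node 14 with bounds (13, 16): OK
  at node 17 with bounds (16, 19): OK
  at node 23 with bounds (19, +inf): OK
No violation found at any node.
Result: Valid BST


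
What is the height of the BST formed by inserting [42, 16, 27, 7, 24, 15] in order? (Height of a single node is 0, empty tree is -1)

Insertion order: [42, 16, 27, 7, 24, 15]
Tree (level-order array): [42, 16, None, 7, 27, None, 15, 24]
Compute height bottom-up (empty subtree = -1):
  height(15) = 1 + max(-1, -1) = 0
  height(7) = 1 + max(-1, 0) = 1
  height(24) = 1 + max(-1, -1) = 0
  height(27) = 1 + max(0, -1) = 1
  height(16) = 1 + max(1, 1) = 2
  height(42) = 1 + max(2, -1) = 3
Height = 3


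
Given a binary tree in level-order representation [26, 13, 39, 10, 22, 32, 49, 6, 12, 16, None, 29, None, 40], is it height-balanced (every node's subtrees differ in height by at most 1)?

Tree (level-order array): [26, 13, 39, 10, 22, 32, 49, 6, 12, 16, None, 29, None, 40]
Definition: a tree is height-balanced if, at every node, |h(left) - h(right)| <= 1 (empty subtree has height -1).
Bottom-up per-node check:
  node 6: h_left=-1, h_right=-1, diff=0 [OK], height=0
  node 12: h_left=-1, h_right=-1, diff=0 [OK], height=0
  node 10: h_left=0, h_right=0, diff=0 [OK], height=1
  node 16: h_left=-1, h_right=-1, diff=0 [OK], height=0
  node 22: h_left=0, h_right=-1, diff=1 [OK], height=1
  node 13: h_left=1, h_right=1, diff=0 [OK], height=2
  node 29: h_left=-1, h_right=-1, diff=0 [OK], height=0
  node 32: h_left=0, h_right=-1, diff=1 [OK], height=1
  node 40: h_left=-1, h_right=-1, diff=0 [OK], height=0
  node 49: h_left=0, h_right=-1, diff=1 [OK], height=1
  node 39: h_left=1, h_right=1, diff=0 [OK], height=2
  node 26: h_left=2, h_right=2, diff=0 [OK], height=3
All nodes satisfy the balance condition.
Result: Balanced


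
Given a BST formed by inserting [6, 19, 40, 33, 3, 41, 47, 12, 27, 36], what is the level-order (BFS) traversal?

Tree insertion order: [6, 19, 40, 33, 3, 41, 47, 12, 27, 36]
Tree (level-order array): [6, 3, 19, None, None, 12, 40, None, None, 33, 41, 27, 36, None, 47]
BFS from the root, enqueuing left then right child of each popped node:
  queue [6] -> pop 6, enqueue [3, 19], visited so far: [6]
  queue [3, 19] -> pop 3, enqueue [none], visited so far: [6, 3]
  queue [19] -> pop 19, enqueue [12, 40], visited so far: [6, 3, 19]
  queue [12, 40] -> pop 12, enqueue [none], visited so far: [6, 3, 19, 12]
  queue [40] -> pop 40, enqueue [33, 41], visited so far: [6, 3, 19, 12, 40]
  queue [33, 41] -> pop 33, enqueue [27, 36], visited so far: [6, 3, 19, 12, 40, 33]
  queue [41, 27, 36] -> pop 41, enqueue [47], visited so far: [6, 3, 19, 12, 40, 33, 41]
  queue [27, 36, 47] -> pop 27, enqueue [none], visited so far: [6, 3, 19, 12, 40, 33, 41, 27]
  queue [36, 47] -> pop 36, enqueue [none], visited so far: [6, 3, 19, 12, 40, 33, 41, 27, 36]
  queue [47] -> pop 47, enqueue [none], visited so far: [6, 3, 19, 12, 40, 33, 41, 27, 36, 47]
Result: [6, 3, 19, 12, 40, 33, 41, 27, 36, 47]


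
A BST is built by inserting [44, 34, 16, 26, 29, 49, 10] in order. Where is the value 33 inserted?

Starting tree (level order): [44, 34, 49, 16, None, None, None, 10, 26, None, None, None, 29]
Insertion path: 44 -> 34 -> 16 -> 26 -> 29
Result: insert 33 as right child of 29
Final tree (level order): [44, 34, 49, 16, None, None, None, 10, 26, None, None, None, 29, None, 33]


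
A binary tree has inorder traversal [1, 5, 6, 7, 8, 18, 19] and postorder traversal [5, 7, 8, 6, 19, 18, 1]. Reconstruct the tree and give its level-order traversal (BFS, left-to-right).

Inorder:   [1, 5, 6, 7, 8, 18, 19]
Postorder: [5, 7, 8, 6, 19, 18, 1]
Algorithm: postorder visits root last, so walk postorder right-to-left;
each value is the root of the current inorder slice — split it at that
value, recurse on the right subtree first, then the left.
Recursive splits:
  root=1; inorder splits into left=[], right=[5, 6, 7, 8, 18, 19]
  root=18; inorder splits into left=[5, 6, 7, 8], right=[19]
  root=19; inorder splits into left=[], right=[]
  root=6; inorder splits into left=[5], right=[7, 8]
  root=8; inorder splits into left=[7], right=[]
  root=7; inorder splits into left=[], right=[]
  root=5; inorder splits into left=[], right=[]
Reconstructed level-order: [1, 18, 6, 19, 5, 8, 7]


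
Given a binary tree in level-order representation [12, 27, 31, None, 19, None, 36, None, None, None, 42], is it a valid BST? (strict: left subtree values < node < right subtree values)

Level-order array: [12, 27, 31, None, 19, None, 36, None, None, None, 42]
Validate using subtree bounds (lo, hi): at each node, require lo < value < hi,
then recurse left with hi=value and right with lo=value.
Preorder trace (stopping at first violation):
  at node 12 with bounds (-inf, +inf): OK
  at node 27 with bounds (-inf, 12): VIOLATION
Node 27 violates its bound: not (-inf < 27 < 12).
Result: Not a valid BST


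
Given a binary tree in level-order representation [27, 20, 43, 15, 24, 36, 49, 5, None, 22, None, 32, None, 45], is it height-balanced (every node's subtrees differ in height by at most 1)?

Tree (level-order array): [27, 20, 43, 15, 24, 36, 49, 5, None, 22, None, 32, None, 45]
Definition: a tree is height-balanced if, at every node, |h(left) - h(right)| <= 1 (empty subtree has height -1).
Bottom-up per-node check:
  node 5: h_left=-1, h_right=-1, diff=0 [OK], height=0
  node 15: h_left=0, h_right=-1, diff=1 [OK], height=1
  node 22: h_left=-1, h_right=-1, diff=0 [OK], height=0
  node 24: h_left=0, h_right=-1, diff=1 [OK], height=1
  node 20: h_left=1, h_right=1, diff=0 [OK], height=2
  node 32: h_left=-1, h_right=-1, diff=0 [OK], height=0
  node 36: h_left=0, h_right=-1, diff=1 [OK], height=1
  node 45: h_left=-1, h_right=-1, diff=0 [OK], height=0
  node 49: h_left=0, h_right=-1, diff=1 [OK], height=1
  node 43: h_left=1, h_right=1, diff=0 [OK], height=2
  node 27: h_left=2, h_right=2, diff=0 [OK], height=3
All nodes satisfy the balance condition.
Result: Balanced


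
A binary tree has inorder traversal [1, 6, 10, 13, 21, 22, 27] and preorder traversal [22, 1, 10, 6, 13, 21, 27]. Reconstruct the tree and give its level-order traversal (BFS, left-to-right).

Inorder:  [1, 6, 10, 13, 21, 22, 27]
Preorder: [22, 1, 10, 6, 13, 21, 27]
Algorithm: preorder visits root first, so consume preorder in order;
for each root, split the current inorder slice at that value into
left-subtree inorder and right-subtree inorder, then recurse.
Recursive splits:
  root=22; inorder splits into left=[1, 6, 10, 13, 21], right=[27]
  root=1; inorder splits into left=[], right=[6, 10, 13, 21]
  root=10; inorder splits into left=[6], right=[13, 21]
  root=6; inorder splits into left=[], right=[]
  root=13; inorder splits into left=[], right=[21]
  root=21; inorder splits into left=[], right=[]
  root=27; inorder splits into left=[], right=[]
Reconstructed level-order: [22, 1, 27, 10, 6, 13, 21]


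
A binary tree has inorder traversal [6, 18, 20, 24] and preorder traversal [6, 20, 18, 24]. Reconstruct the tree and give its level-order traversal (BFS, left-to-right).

Inorder:  [6, 18, 20, 24]
Preorder: [6, 20, 18, 24]
Algorithm: preorder visits root first, so consume preorder in order;
for each root, split the current inorder slice at that value into
left-subtree inorder and right-subtree inorder, then recurse.
Recursive splits:
  root=6; inorder splits into left=[], right=[18, 20, 24]
  root=20; inorder splits into left=[18], right=[24]
  root=18; inorder splits into left=[], right=[]
  root=24; inorder splits into left=[], right=[]
Reconstructed level-order: [6, 20, 18, 24]


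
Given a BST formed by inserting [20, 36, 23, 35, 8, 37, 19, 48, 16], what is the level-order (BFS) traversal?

Tree insertion order: [20, 36, 23, 35, 8, 37, 19, 48, 16]
Tree (level-order array): [20, 8, 36, None, 19, 23, 37, 16, None, None, 35, None, 48]
BFS from the root, enqueuing left then right child of each popped node:
  queue [20] -> pop 20, enqueue [8, 36], visited so far: [20]
  queue [8, 36] -> pop 8, enqueue [19], visited so far: [20, 8]
  queue [36, 19] -> pop 36, enqueue [23, 37], visited so far: [20, 8, 36]
  queue [19, 23, 37] -> pop 19, enqueue [16], visited so far: [20, 8, 36, 19]
  queue [23, 37, 16] -> pop 23, enqueue [35], visited so far: [20, 8, 36, 19, 23]
  queue [37, 16, 35] -> pop 37, enqueue [48], visited so far: [20, 8, 36, 19, 23, 37]
  queue [16, 35, 48] -> pop 16, enqueue [none], visited so far: [20, 8, 36, 19, 23, 37, 16]
  queue [35, 48] -> pop 35, enqueue [none], visited so far: [20, 8, 36, 19, 23, 37, 16, 35]
  queue [48] -> pop 48, enqueue [none], visited so far: [20, 8, 36, 19, 23, 37, 16, 35, 48]
Result: [20, 8, 36, 19, 23, 37, 16, 35, 48]


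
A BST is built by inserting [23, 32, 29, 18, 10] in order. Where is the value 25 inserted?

Starting tree (level order): [23, 18, 32, 10, None, 29]
Insertion path: 23 -> 32 -> 29
Result: insert 25 as left child of 29
Final tree (level order): [23, 18, 32, 10, None, 29, None, None, None, 25]


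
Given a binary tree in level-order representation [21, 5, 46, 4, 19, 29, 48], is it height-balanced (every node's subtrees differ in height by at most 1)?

Tree (level-order array): [21, 5, 46, 4, 19, 29, 48]
Definition: a tree is height-balanced if, at every node, |h(left) - h(right)| <= 1 (empty subtree has height -1).
Bottom-up per-node check:
  node 4: h_left=-1, h_right=-1, diff=0 [OK], height=0
  node 19: h_left=-1, h_right=-1, diff=0 [OK], height=0
  node 5: h_left=0, h_right=0, diff=0 [OK], height=1
  node 29: h_left=-1, h_right=-1, diff=0 [OK], height=0
  node 48: h_left=-1, h_right=-1, diff=0 [OK], height=0
  node 46: h_left=0, h_right=0, diff=0 [OK], height=1
  node 21: h_left=1, h_right=1, diff=0 [OK], height=2
All nodes satisfy the balance condition.
Result: Balanced


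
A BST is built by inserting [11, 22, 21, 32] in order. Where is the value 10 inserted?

Starting tree (level order): [11, None, 22, 21, 32]
Insertion path: 11
Result: insert 10 as left child of 11
Final tree (level order): [11, 10, 22, None, None, 21, 32]


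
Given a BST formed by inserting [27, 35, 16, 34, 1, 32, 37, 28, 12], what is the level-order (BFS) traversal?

Tree insertion order: [27, 35, 16, 34, 1, 32, 37, 28, 12]
Tree (level-order array): [27, 16, 35, 1, None, 34, 37, None, 12, 32, None, None, None, None, None, 28]
BFS from the root, enqueuing left then right child of each popped node:
  queue [27] -> pop 27, enqueue [16, 35], visited so far: [27]
  queue [16, 35] -> pop 16, enqueue [1], visited so far: [27, 16]
  queue [35, 1] -> pop 35, enqueue [34, 37], visited so far: [27, 16, 35]
  queue [1, 34, 37] -> pop 1, enqueue [12], visited so far: [27, 16, 35, 1]
  queue [34, 37, 12] -> pop 34, enqueue [32], visited so far: [27, 16, 35, 1, 34]
  queue [37, 12, 32] -> pop 37, enqueue [none], visited so far: [27, 16, 35, 1, 34, 37]
  queue [12, 32] -> pop 12, enqueue [none], visited so far: [27, 16, 35, 1, 34, 37, 12]
  queue [32] -> pop 32, enqueue [28], visited so far: [27, 16, 35, 1, 34, 37, 12, 32]
  queue [28] -> pop 28, enqueue [none], visited so far: [27, 16, 35, 1, 34, 37, 12, 32, 28]
Result: [27, 16, 35, 1, 34, 37, 12, 32, 28]


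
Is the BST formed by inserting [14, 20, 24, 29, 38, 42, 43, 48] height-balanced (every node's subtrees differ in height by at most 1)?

Tree (level-order array): [14, None, 20, None, 24, None, 29, None, 38, None, 42, None, 43, None, 48]
Definition: a tree is height-balanced if, at every node, |h(left) - h(right)| <= 1 (empty subtree has height -1).
Bottom-up per-node check:
  node 48: h_left=-1, h_right=-1, diff=0 [OK], height=0
  node 43: h_left=-1, h_right=0, diff=1 [OK], height=1
  node 42: h_left=-1, h_right=1, diff=2 [FAIL (|-1-1|=2 > 1)], height=2
  node 38: h_left=-1, h_right=2, diff=3 [FAIL (|-1-2|=3 > 1)], height=3
  node 29: h_left=-1, h_right=3, diff=4 [FAIL (|-1-3|=4 > 1)], height=4
  node 24: h_left=-1, h_right=4, diff=5 [FAIL (|-1-4|=5 > 1)], height=5
  node 20: h_left=-1, h_right=5, diff=6 [FAIL (|-1-5|=6 > 1)], height=6
  node 14: h_left=-1, h_right=6, diff=7 [FAIL (|-1-6|=7 > 1)], height=7
Node 42 violates the condition: |-1 - 1| = 2 > 1.
Result: Not balanced


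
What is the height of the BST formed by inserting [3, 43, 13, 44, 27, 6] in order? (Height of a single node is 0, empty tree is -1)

Insertion order: [3, 43, 13, 44, 27, 6]
Tree (level-order array): [3, None, 43, 13, 44, 6, 27]
Compute height bottom-up (empty subtree = -1):
  height(6) = 1 + max(-1, -1) = 0
  height(27) = 1 + max(-1, -1) = 0
  height(13) = 1 + max(0, 0) = 1
  height(44) = 1 + max(-1, -1) = 0
  height(43) = 1 + max(1, 0) = 2
  height(3) = 1 + max(-1, 2) = 3
Height = 3


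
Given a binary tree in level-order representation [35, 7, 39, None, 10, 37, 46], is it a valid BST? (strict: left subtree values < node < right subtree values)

Level-order array: [35, 7, 39, None, 10, 37, 46]
Validate using subtree bounds (lo, hi): at each node, require lo < value < hi,
then recurse left with hi=value and right with lo=value.
Preorder trace (stopping at first violation):
  at node 35 with bounds (-inf, +inf): OK
  at node 7 with bounds (-inf, 35): OK
  at node 10 with bounds (7, 35): OK
  at node 39 with bounds (35, +inf): OK
  at node 37 with bounds (35, 39): OK
  at node 46 with bounds (39, +inf): OK
No violation found at any node.
Result: Valid BST


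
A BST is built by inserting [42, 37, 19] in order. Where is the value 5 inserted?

Starting tree (level order): [42, 37, None, 19]
Insertion path: 42 -> 37 -> 19
Result: insert 5 as left child of 19
Final tree (level order): [42, 37, None, 19, None, 5]


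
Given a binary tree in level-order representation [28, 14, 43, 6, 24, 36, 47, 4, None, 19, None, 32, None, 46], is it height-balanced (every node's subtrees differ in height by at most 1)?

Tree (level-order array): [28, 14, 43, 6, 24, 36, 47, 4, None, 19, None, 32, None, 46]
Definition: a tree is height-balanced if, at every node, |h(left) - h(right)| <= 1 (empty subtree has height -1).
Bottom-up per-node check:
  node 4: h_left=-1, h_right=-1, diff=0 [OK], height=0
  node 6: h_left=0, h_right=-1, diff=1 [OK], height=1
  node 19: h_left=-1, h_right=-1, diff=0 [OK], height=0
  node 24: h_left=0, h_right=-1, diff=1 [OK], height=1
  node 14: h_left=1, h_right=1, diff=0 [OK], height=2
  node 32: h_left=-1, h_right=-1, diff=0 [OK], height=0
  node 36: h_left=0, h_right=-1, diff=1 [OK], height=1
  node 46: h_left=-1, h_right=-1, diff=0 [OK], height=0
  node 47: h_left=0, h_right=-1, diff=1 [OK], height=1
  node 43: h_left=1, h_right=1, diff=0 [OK], height=2
  node 28: h_left=2, h_right=2, diff=0 [OK], height=3
All nodes satisfy the balance condition.
Result: Balanced


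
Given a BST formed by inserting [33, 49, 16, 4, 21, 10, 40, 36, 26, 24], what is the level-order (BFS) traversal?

Tree insertion order: [33, 49, 16, 4, 21, 10, 40, 36, 26, 24]
Tree (level-order array): [33, 16, 49, 4, 21, 40, None, None, 10, None, 26, 36, None, None, None, 24]
BFS from the root, enqueuing left then right child of each popped node:
  queue [33] -> pop 33, enqueue [16, 49], visited so far: [33]
  queue [16, 49] -> pop 16, enqueue [4, 21], visited so far: [33, 16]
  queue [49, 4, 21] -> pop 49, enqueue [40], visited so far: [33, 16, 49]
  queue [4, 21, 40] -> pop 4, enqueue [10], visited so far: [33, 16, 49, 4]
  queue [21, 40, 10] -> pop 21, enqueue [26], visited so far: [33, 16, 49, 4, 21]
  queue [40, 10, 26] -> pop 40, enqueue [36], visited so far: [33, 16, 49, 4, 21, 40]
  queue [10, 26, 36] -> pop 10, enqueue [none], visited so far: [33, 16, 49, 4, 21, 40, 10]
  queue [26, 36] -> pop 26, enqueue [24], visited so far: [33, 16, 49, 4, 21, 40, 10, 26]
  queue [36, 24] -> pop 36, enqueue [none], visited so far: [33, 16, 49, 4, 21, 40, 10, 26, 36]
  queue [24] -> pop 24, enqueue [none], visited so far: [33, 16, 49, 4, 21, 40, 10, 26, 36, 24]
Result: [33, 16, 49, 4, 21, 40, 10, 26, 36, 24]


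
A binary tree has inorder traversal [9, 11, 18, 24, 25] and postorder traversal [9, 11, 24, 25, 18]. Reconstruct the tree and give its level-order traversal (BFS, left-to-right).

Inorder:   [9, 11, 18, 24, 25]
Postorder: [9, 11, 24, 25, 18]
Algorithm: postorder visits root last, so walk postorder right-to-left;
each value is the root of the current inorder slice — split it at that
value, recurse on the right subtree first, then the left.
Recursive splits:
  root=18; inorder splits into left=[9, 11], right=[24, 25]
  root=25; inorder splits into left=[24], right=[]
  root=24; inorder splits into left=[], right=[]
  root=11; inorder splits into left=[9], right=[]
  root=9; inorder splits into left=[], right=[]
Reconstructed level-order: [18, 11, 25, 9, 24]


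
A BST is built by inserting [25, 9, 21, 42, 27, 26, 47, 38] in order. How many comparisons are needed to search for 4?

Search path for 4: 25 -> 9
Found: False
Comparisons: 2


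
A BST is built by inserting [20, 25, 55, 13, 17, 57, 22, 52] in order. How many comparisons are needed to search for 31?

Search path for 31: 20 -> 25 -> 55 -> 52
Found: False
Comparisons: 4


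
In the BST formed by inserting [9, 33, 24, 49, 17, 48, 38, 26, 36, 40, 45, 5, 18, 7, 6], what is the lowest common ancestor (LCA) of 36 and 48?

Tree insertion order: [9, 33, 24, 49, 17, 48, 38, 26, 36, 40, 45, 5, 18, 7, 6]
Tree (level-order array): [9, 5, 33, None, 7, 24, 49, 6, None, 17, 26, 48, None, None, None, None, 18, None, None, 38, None, None, None, 36, 40, None, None, None, 45]
In a BST, the LCA of p=36, q=48 is the first node v on the
root-to-leaf path with p <= v <= q (go left if both < v, right if both > v).
Walk from root:
  at 9: both 36 and 48 > 9, go right
  at 33: both 36 and 48 > 33, go right
  at 49: both 36 and 48 < 49, go left
  at 48: 36 <= 48 <= 48, this is the LCA
LCA = 48


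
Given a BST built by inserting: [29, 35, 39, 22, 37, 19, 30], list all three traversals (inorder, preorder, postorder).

Tree insertion order: [29, 35, 39, 22, 37, 19, 30]
Tree (level-order array): [29, 22, 35, 19, None, 30, 39, None, None, None, None, 37]
Inorder (L, root, R): [19, 22, 29, 30, 35, 37, 39]
Preorder (root, L, R): [29, 22, 19, 35, 30, 39, 37]
Postorder (L, R, root): [19, 22, 30, 37, 39, 35, 29]


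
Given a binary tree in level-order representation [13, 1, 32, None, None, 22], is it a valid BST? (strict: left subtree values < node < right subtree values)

Level-order array: [13, 1, 32, None, None, 22]
Validate using subtree bounds (lo, hi): at each node, require lo < value < hi,
then recurse left with hi=value and right with lo=value.
Preorder trace (stopping at first violation):
  at node 13 with bounds (-inf, +inf): OK
  at node 1 with bounds (-inf, 13): OK
  at node 32 with bounds (13, +inf): OK
  at node 22 with bounds (13, 32): OK
No violation found at any node.
Result: Valid BST


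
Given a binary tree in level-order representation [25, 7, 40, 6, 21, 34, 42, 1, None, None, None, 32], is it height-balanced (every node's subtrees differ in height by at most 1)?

Tree (level-order array): [25, 7, 40, 6, 21, 34, 42, 1, None, None, None, 32]
Definition: a tree is height-balanced if, at every node, |h(left) - h(right)| <= 1 (empty subtree has height -1).
Bottom-up per-node check:
  node 1: h_left=-1, h_right=-1, diff=0 [OK], height=0
  node 6: h_left=0, h_right=-1, diff=1 [OK], height=1
  node 21: h_left=-1, h_right=-1, diff=0 [OK], height=0
  node 7: h_left=1, h_right=0, diff=1 [OK], height=2
  node 32: h_left=-1, h_right=-1, diff=0 [OK], height=0
  node 34: h_left=0, h_right=-1, diff=1 [OK], height=1
  node 42: h_left=-1, h_right=-1, diff=0 [OK], height=0
  node 40: h_left=1, h_right=0, diff=1 [OK], height=2
  node 25: h_left=2, h_right=2, diff=0 [OK], height=3
All nodes satisfy the balance condition.
Result: Balanced


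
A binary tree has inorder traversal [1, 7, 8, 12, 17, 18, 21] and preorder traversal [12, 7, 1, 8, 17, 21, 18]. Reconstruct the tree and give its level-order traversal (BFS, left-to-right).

Inorder:  [1, 7, 8, 12, 17, 18, 21]
Preorder: [12, 7, 1, 8, 17, 21, 18]
Algorithm: preorder visits root first, so consume preorder in order;
for each root, split the current inorder slice at that value into
left-subtree inorder and right-subtree inorder, then recurse.
Recursive splits:
  root=12; inorder splits into left=[1, 7, 8], right=[17, 18, 21]
  root=7; inorder splits into left=[1], right=[8]
  root=1; inorder splits into left=[], right=[]
  root=8; inorder splits into left=[], right=[]
  root=17; inorder splits into left=[], right=[18, 21]
  root=21; inorder splits into left=[18], right=[]
  root=18; inorder splits into left=[], right=[]
Reconstructed level-order: [12, 7, 17, 1, 8, 21, 18]


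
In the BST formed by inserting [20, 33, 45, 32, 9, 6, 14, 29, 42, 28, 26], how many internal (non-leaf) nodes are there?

Tree built from: [20, 33, 45, 32, 9, 6, 14, 29, 42, 28, 26]
Tree (level-order array): [20, 9, 33, 6, 14, 32, 45, None, None, None, None, 29, None, 42, None, 28, None, None, None, 26]
Rule: An internal node has at least one child.
Per-node child counts:
  node 20: 2 child(ren)
  node 9: 2 child(ren)
  node 6: 0 child(ren)
  node 14: 0 child(ren)
  node 33: 2 child(ren)
  node 32: 1 child(ren)
  node 29: 1 child(ren)
  node 28: 1 child(ren)
  node 26: 0 child(ren)
  node 45: 1 child(ren)
  node 42: 0 child(ren)
Matching nodes: [20, 9, 33, 32, 29, 28, 45]
Count of internal (non-leaf) nodes: 7


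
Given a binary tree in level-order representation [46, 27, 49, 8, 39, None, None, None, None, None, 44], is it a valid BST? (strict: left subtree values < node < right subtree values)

Level-order array: [46, 27, 49, 8, 39, None, None, None, None, None, 44]
Validate using subtree bounds (lo, hi): at each node, require lo < value < hi,
then recurse left with hi=value and right with lo=value.
Preorder trace (stopping at first violation):
  at node 46 with bounds (-inf, +inf): OK
  at node 27 with bounds (-inf, 46): OK
  at node 8 with bounds (-inf, 27): OK
  at node 39 with bounds (27, 46): OK
  at node 44 with bounds (39, 46): OK
  at node 49 with bounds (46, +inf): OK
No violation found at any node.
Result: Valid BST


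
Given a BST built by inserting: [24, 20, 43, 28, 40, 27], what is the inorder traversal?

Tree insertion order: [24, 20, 43, 28, 40, 27]
Tree (level-order array): [24, 20, 43, None, None, 28, None, 27, 40]
Inorder traversal: [20, 24, 27, 28, 40, 43]


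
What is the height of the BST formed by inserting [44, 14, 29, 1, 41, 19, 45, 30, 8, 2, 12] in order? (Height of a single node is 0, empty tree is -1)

Insertion order: [44, 14, 29, 1, 41, 19, 45, 30, 8, 2, 12]
Tree (level-order array): [44, 14, 45, 1, 29, None, None, None, 8, 19, 41, 2, 12, None, None, 30]
Compute height bottom-up (empty subtree = -1):
  height(2) = 1 + max(-1, -1) = 0
  height(12) = 1 + max(-1, -1) = 0
  height(8) = 1 + max(0, 0) = 1
  height(1) = 1 + max(-1, 1) = 2
  height(19) = 1 + max(-1, -1) = 0
  height(30) = 1 + max(-1, -1) = 0
  height(41) = 1 + max(0, -1) = 1
  height(29) = 1 + max(0, 1) = 2
  height(14) = 1 + max(2, 2) = 3
  height(45) = 1 + max(-1, -1) = 0
  height(44) = 1 + max(3, 0) = 4
Height = 4


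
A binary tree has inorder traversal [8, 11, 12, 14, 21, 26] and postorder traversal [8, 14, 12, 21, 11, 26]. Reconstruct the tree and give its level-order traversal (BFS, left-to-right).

Inorder:   [8, 11, 12, 14, 21, 26]
Postorder: [8, 14, 12, 21, 11, 26]
Algorithm: postorder visits root last, so walk postorder right-to-left;
each value is the root of the current inorder slice — split it at that
value, recurse on the right subtree first, then the left.
Recursive splits:
  root=26; inorder splits into left=[8, 11, 12, 14, 21], right=[]
  root=11; inorder splits into left=[8], right=[12, 14, 21]
  root=21; inorder splits into left=[12, 14], right=[]
  root=12; inorder splits into left=[], right=[14]
  root=14; inorder splits into left=[], right=[]
  root=8; inorder splits into left=[], right=[]
Reconstructed level-order: [26, 11, 8, 21, 12, 14]


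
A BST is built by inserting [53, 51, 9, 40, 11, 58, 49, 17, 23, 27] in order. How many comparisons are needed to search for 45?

Search path for 45: 53 -> 51 -> 9 -> 40 -> 49
Found: False
Comparisons: 5


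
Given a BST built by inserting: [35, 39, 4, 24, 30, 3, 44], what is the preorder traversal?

Tree insertion order: [35, 39, 4, 24, 30, 3, 44]
Tree (level-order array): [35, 4, 39, 3, 24, None, 44, None, None, None, 30]
Preorder traversal: [35, 4, 3, 24, 30, 39, 44]


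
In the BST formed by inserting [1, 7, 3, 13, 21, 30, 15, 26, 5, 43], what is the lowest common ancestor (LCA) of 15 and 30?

Tree insertion order: [1, 7, 3, 13, 21, 30, 15, 26, 5, 43]
Tree (level-order array): [1, None, 7, 3, 13, None, 5, None, 21, None, None, 15, 30, None, None, 26, 43]
In a BST, the LCA of p=15, q=30 is the first node v on the
root-to-leaf path with p <= v <= q (go left if both < v, right if both > v).
Walk from root:
  at 1: both 15 and 30 > 1, go right
  at 7: both 15 and 30 > 7, go right
  at 13: both 15 and 30 > 13, go right
  at 21: 15 <= 21 <= 30, this is the LCA
LCA = 21
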